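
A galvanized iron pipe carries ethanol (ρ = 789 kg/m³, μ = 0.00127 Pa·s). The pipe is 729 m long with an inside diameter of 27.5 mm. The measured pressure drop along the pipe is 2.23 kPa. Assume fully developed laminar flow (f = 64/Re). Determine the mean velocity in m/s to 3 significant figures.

V ≈ 0.0569 m/s

For laminar flow, f = 64/Re with Re = ρVD/μ, so Darcy-Weisbach reduces to ΔP = 32μLV/D². Solving for V: V = ΔP·D²/(32μL) = 2230·(0.0275)²/(32·0.00127·729) = 0.05692 m/s.
Check: Re = ρVD/μ = 789·0.05692·0.0275/0.00127 = 972.5 < 2300, so the laminar assumption holds.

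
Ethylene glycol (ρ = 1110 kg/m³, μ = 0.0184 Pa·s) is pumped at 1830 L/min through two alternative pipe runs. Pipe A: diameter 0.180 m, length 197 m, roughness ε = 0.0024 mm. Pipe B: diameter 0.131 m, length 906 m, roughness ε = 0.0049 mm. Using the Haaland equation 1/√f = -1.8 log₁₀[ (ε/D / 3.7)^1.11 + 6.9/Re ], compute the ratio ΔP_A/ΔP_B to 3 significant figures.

ΔP_A/ΔP_B ≈ 0.0481

Pipe A: V = Q/A = 0.0305/0.02545 = 1.199 m/s; Re = 1.301e+04; ε/D = 1.33e-05; Haaland → f = 0.02878; ΔP_A = f(L/D)(ρV²/2) = 2.511e+04 Pa.
Pipe B: V = Q/A = 0.0305/0.01348 = 2.263 m/s; Re = 1.788e+04; ε/D = 3.74e-05; Haaland → f = 0.02654; ΔP_B = f(L/D)(ρV²/2) = 5.216e+05 Pa.
ΔP_A/ΔP_B = 2.511e+04/5.216e+05 = 0.0481.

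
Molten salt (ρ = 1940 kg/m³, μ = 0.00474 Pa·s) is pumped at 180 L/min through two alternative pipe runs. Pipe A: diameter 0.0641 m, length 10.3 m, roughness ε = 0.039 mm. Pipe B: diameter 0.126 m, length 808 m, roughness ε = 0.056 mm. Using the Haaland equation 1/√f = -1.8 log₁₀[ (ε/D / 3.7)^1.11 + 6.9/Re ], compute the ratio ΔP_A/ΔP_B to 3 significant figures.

Pipe A: V = Q/A = 0.003/0.003227 = 0.9296 m/s; Re = 2.439e+04; ε/D = 0.000608; Haaland → f = 0.02577; ΔP_A = f(L/D)(ρV²/2) = 3471 Pa.
Pipe B: V = Q/A = 0.003/0.01247 = 0.2406 m/s; Re = 1.241e+04; ε/D = 0.000444; Haaland → f = 0.02974; ΔP_B = f(L/D)(ρV²/2) = 1.071e+04 Pa.
ΔP_A/ΔP_B = 3471/1.071e+04 = 0.324.

ΔP_A/ΔP_B ≈ 0.324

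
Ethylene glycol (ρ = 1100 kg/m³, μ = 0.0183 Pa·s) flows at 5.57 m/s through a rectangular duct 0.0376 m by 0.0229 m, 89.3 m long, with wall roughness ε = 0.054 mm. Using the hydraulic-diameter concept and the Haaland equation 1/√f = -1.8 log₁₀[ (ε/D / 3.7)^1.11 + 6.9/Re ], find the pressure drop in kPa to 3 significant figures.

Hydraulic diameter D_h = 4A/P = 4·(0.0376·0.0229)/(2·(0.0376+0.0229)) = 0.003444/0.121 = 0.02846 m.
Re = ρVD_h/μ = 1100·5.57·0.02846/0.0183 = 9530.
ε/D_h = 5.4e-05/0.02846 = 0.0019; Haaland gives 1/√f = -1.8 log₁₀[0.000223+0.000724] = 5.443, so f = 0.03376.
ΔP = f(L/D_h)(ρV²/2) = 0.03376·89.3/0.02846·1.706e+04 = 1.807e+06 Pa.
ΔP = 1810 kPa.

ΔP ≈ 1810 kPa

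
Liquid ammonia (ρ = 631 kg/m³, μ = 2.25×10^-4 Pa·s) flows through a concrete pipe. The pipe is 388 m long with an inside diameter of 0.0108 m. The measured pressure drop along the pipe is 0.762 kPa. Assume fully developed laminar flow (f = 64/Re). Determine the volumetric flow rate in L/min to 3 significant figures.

For laminar flow, f = 64/Re with Re = ρVD/μ, so Darcy-Weisbach reduces to ΔP = 32μLV/D². Solving for V: V = ΔP·D²/(32μL) = 762·(0.0108)²/(32·0.000225·388) = 0.03182 m/s.
Check: Re = ρVD/μ = 631·0.03182·0.0108/0.000225 = 963.6 < 2300, so the laminar assumption holds.
Q = V·A = 0.03182·(π/4·0.0108²) = 2.915e-06 m³/s = 0.175 L/min.

Q ≈ 0.175 L/min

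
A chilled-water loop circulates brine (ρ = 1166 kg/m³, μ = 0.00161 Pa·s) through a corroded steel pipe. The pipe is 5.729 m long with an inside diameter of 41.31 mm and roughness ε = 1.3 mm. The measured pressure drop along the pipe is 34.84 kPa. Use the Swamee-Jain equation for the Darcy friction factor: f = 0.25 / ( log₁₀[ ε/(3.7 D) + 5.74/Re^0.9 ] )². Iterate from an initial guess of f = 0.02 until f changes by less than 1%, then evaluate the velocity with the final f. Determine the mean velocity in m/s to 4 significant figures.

Rearranging Darcy-Weisbach: V = √(2·ΔP·D/(f·L·ρ)). With ε/D = 0.0013/0.04131 = 0.0315, iterate starting from f = 0.02:
  f = 0.02 → V = √(2·3.484e+04·0.04131/(0.02·5.729·1166)) = 4.642 m/s; Re = ρVD/μ = 1.389e+05; f → 0.05871
  f = 0.05871 → V = 2.709 m/s; Re = 8.105e+04; f → 0.05895
Converged (Δf/f < 1%). With the final f = 0.05895: V = √(2·3.484e+04·0.04131/(0.05895·5.729·1166)) = 2.704 m/s.

V ≈ 2.704 m/s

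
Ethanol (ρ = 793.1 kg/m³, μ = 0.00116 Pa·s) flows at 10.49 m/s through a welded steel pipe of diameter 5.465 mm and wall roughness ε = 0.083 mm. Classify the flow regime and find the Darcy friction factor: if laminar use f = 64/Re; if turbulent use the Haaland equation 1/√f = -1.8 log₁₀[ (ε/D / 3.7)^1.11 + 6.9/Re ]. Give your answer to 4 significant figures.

Re = ρVD/μ = 793.1·10.49·0.005465/0.00116 = 3.92e+04.
Re > 4000 → turbulent. ε/D = 8.3e-05/0.005465 = 0.0152; Haaland: 1/√f = -1.8 log₁₀[0.00224 + 0.000176] = 4.71, so f = 0.04509.

f ≈ 0.04509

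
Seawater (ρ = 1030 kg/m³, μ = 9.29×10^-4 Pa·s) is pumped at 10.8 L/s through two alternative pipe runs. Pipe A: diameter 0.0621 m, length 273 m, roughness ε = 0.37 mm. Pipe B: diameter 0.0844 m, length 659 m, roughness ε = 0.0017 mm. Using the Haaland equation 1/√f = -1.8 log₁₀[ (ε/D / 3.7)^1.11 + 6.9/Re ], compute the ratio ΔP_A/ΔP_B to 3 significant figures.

ΔP_A/ΔP_B ≈ 3.91

Pipe A: V = Q/A = 0.0108/0.003029 = 3.566 m/s; Re = 2.455e+05; ε/D = 0.00596; Haaland → f = 0.03243; ΔP_A = f(L/D)(ρV²/2) = 9.334e+05 Pa.
Pipe B: V = Q/A = 0.0108/0.005595 = 1.93 m/s; Re = 1.806e+05; ε/D = 2.01e-05; Haaland → f = 0.01593; ΔP_B = f(L/D)(ρV²/2) = 2.387e+05 Pa.
ΔP_A/ΔP_B = 9.334e+05/2.387e+05 = 3.91.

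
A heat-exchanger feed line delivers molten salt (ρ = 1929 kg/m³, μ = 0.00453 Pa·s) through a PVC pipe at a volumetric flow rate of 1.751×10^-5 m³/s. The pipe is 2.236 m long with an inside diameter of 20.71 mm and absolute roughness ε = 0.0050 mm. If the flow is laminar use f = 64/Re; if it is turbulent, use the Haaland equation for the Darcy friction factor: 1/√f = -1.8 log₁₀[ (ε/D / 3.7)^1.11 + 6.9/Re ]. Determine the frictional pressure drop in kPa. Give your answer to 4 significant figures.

ΔP ≈ 0.03928 kPa

Cross-sectional area A = πD²/4 = π(0.02071)²/4 = 0.0003369 m²; mean velocity V = Q/A = 1.751e-05/0.0003369 = 0.05198 m/s.
Reynolds number Re = ρVD/μ = 1929 · 0.05198 · 0.02071 / 0.00453 = 458.4.
Re < 2300 → laminar flow, so f = 64/Re = 64/458.4 = 0.1396 (the turbulent correlation is not needed).
Darcy-Weisbach: ΔP = f(L/D)(ρV²/2) = 0.1396·(2.236/0.02071)·(1929·0.05198²/2) = 0.1396·108·2.606 = 39.28 Pa.
ΔP = 39.28 Pa = 0.03928 kPa.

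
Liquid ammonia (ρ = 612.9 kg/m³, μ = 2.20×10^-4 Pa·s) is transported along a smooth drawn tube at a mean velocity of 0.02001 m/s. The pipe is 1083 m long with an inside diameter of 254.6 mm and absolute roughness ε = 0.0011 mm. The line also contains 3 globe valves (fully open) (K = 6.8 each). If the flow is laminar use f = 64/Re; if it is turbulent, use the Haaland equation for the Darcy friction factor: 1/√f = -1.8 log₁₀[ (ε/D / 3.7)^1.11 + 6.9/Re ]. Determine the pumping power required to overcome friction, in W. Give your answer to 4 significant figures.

P ≈ 0.01750 W

Reynolds number Re = ρVD/μ = 612.9 · 0.02001 · 0.2546 / 0.00022 = 1.419e+04.
Re > 4000 → turbulent. Relative roughness ε/D = 1.1e-06/0.2546 = 4.32e-06. Haaland: 1/√f = -1.8 log₁₀[(4.32e-06/3.7)^1.11 + 6.9/1.419e+04] = -1.8 log₁₀[2.6e-07 + 0.000486] = 5.963, so f = 0.02812.
Total minor-loss coefficient ΣK = 3·6.8 = 20.4.
ΔP = [f·L/D + ΣK]·(ρV²/2) = [0.02812·1083/0.2546 + 20.4]·(612.9·0.02001²/2) = [119.6 + 20.4]·0.1227 = 17.18 Pa.
Q = V·A = 0.02001·0.05091 = 0.001019 m³/s.
Pumping power P = QΔP = 0.001019·17.18 = 0.017502 W = 0.01750 W.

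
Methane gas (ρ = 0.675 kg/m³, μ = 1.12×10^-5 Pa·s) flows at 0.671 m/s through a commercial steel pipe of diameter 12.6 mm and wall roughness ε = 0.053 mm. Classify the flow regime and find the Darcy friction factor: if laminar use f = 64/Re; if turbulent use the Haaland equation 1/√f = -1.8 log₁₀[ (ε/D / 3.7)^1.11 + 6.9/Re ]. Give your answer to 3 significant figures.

f ≈ 0.126

Re = ρVD/μ = 0.675·0.671·0.0126/1.12e-05 = 509.5.
Re < 2300 → laminar, so f = 64/Re = 0.1256 (roughness is irrelevant in laminar flow).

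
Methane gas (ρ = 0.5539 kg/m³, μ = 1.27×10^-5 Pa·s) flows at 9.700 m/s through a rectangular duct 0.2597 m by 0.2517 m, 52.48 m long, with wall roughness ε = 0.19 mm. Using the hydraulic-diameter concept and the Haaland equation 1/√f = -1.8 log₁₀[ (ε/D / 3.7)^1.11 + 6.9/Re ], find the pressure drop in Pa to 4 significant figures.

Hydraulic diameter D_h = 4A/P = 4·(0.2597·0.2517)/(2·(0.2597+0.2517)) = 0.2615/1.023 = 0.2556 m.
Re = ρVD_h/μ = 0.5539·9.7·0.2556/1.27e-05 = 1.081e+05.
ε/D_h = 0.00019/0.2556 = 0.000743; Haaland gives 1/√f = -1.8 log₁₀[7.87e-05+6.38e-05] = 6.923, so f = 0.02087.
ΔP = f(L/D_h)(ρV²/2) = 0.02087·52.48/0.2556·26.06 = 111.6 Pa.

ΔP ≈ 111.6 Pa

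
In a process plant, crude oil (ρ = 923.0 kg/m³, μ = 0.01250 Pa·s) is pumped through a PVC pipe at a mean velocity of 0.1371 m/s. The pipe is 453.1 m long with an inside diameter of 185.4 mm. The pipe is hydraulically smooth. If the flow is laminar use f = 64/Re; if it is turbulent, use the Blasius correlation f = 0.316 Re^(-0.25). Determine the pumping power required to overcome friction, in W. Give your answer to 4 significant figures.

Reynolds number Re = ρVD/μ = 923 · 0.1371 · 0.1854 / 0.0125 = 1877.
Re < 2300 → laminar flow, so f = 64/Re = 64/1877 = 0.0341 (the turbulent correlation is not needed).
Darcy-Weisbach: ΔP = f(L/D)(ρV²/2) = 0.0341·(453.1/0.1854)·(923·0.1371²/2) = 0.0341·2444·8.675 = 722.9 Pa.
Q = V·A = 0.1371·0.027 = 0.003701 m³/s.
Pumping power P = QΔP = 0.003701·722.9 = 2.6756 W = 2.676 W.

P ≈ 2.676 W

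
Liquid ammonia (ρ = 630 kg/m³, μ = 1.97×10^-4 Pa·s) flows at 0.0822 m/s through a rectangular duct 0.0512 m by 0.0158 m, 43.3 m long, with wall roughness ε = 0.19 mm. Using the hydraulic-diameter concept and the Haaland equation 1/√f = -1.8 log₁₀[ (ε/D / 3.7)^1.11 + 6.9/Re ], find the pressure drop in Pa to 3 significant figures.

Hydraulic diameter D_h = 4A/P = 4·(0.0512·0.0158)/(2·(0.0512+0.0158)) = 0.003236/0.134 = 0.02415 m.
Re = ρVD_h/μ = 630·0.0822·0.02415/0.000197 = 6348.
ε/D_h = 0.00019/0.02415 = 0.00787; Haaland gives 1/√f = -1.8 log₁₀[0.00108+0.00109] = 4.795, so f = 0.04349.
ΔP = f(L/D_h)(ρV²/2) = 0.04349·43.3/0.02415·2.128 = 166 Pa.

ΔP ≈ 166 Pa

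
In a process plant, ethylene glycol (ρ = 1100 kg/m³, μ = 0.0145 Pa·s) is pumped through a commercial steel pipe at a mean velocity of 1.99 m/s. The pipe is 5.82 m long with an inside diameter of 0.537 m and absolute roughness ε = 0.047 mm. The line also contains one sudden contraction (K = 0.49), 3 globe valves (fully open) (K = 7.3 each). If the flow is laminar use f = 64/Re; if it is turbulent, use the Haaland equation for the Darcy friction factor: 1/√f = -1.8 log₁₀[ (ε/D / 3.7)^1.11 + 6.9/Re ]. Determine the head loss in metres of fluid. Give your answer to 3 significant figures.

h_f ≈ 4.56 m

Reynolds number Re = ρVD/μ = 1100 · 1.99 · 0.537 / 0.0145 = 8.107e+04.
Re > 4000 → turbulent. Relative roughness ε/D = 4.7e-05/0.537 = 8.75e-05. Haaland: 1/√f = -1.8 log₁₀[(8.75e-05/3.7)^1.11 + 6.9/8.107e+04] = -1.8 log₁₀[7.33e-06 + 8.51e-05] = 7.261, so f = 0.01897.
Total minor-loss coefficient ΣK = 1·0.49 + 3·7.3 = 22.4.
ΔP = [f·L/D + ΣK]·(ρV²/2) = [0.01897·5.82/0.537 + 22.4]·(1100·1.99²/2) = [0.2055 + 22.4]·2178 = 4.921e+04 Pa.
Head loss h_f = ΔP/(ρg) = 4.921e+04/(1100·9.81) = 4.56 m.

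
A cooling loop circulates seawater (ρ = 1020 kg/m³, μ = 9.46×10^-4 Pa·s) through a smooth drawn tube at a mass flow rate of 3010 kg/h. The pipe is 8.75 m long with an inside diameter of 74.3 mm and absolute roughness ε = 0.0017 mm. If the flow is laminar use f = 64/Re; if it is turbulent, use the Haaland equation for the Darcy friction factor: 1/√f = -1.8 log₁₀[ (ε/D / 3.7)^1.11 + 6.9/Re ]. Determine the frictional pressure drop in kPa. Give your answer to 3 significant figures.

ṁ = 3010 kg/h = 3010/3600 = 0.8361 kg/s.
A = πD²/4 = π(0.0743)²/4 = 0.004336 m²; mean velocity V = ṁ/(ρA) = 0.8361/(1020 · 0.004336) = 0.1891 m/s.
Reynolds number Re = ρVD/μ = 1020 · 0.1891 · 0.0743 / 0.000946 = 1.515e+04.
Re > 4000 → turbulent. Relative roughness ε/D = 1.7e-06/0.0743 = 2.29e-05. Haaland: 1/√f = -1.8 log₁₀[(2.29e-05/3.7)^1.11 + 6.9/1.515e+04] = -1.8 log₁₀[1.65e-06 + 0.000456] = 6.012, so f = 0.02767.
Darcy-Weisbach: ΔP = f(L/D)(ρV²/2) = 0.02767·(8.75/0.0743)·(1020·0.1891²/2) = 0.02767·117.8·18.23 = 59.4 Pa.
ΔP = 59.4 Pa = 0.0594 kPa.

ΔP ≈ 0.0594 kPa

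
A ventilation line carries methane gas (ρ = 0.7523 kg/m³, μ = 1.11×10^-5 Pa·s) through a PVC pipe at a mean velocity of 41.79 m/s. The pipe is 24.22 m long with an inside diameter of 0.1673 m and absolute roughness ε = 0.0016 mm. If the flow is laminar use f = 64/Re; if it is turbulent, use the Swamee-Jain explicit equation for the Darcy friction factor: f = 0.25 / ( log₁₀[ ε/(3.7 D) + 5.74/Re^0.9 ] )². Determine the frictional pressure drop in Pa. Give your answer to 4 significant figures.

Reynolds number Re = ρVD/μ = 0.7523 · 41.79 · 0.1673 / 1.11e-05 = 4.738e+05.
Re > 4000 → turbulent. Relative roughness ε/D = 1.6e-06/0.1673 = 9.56e-06. Swamee-Jain: f = 0.25/(log₁₀[9.56e-06/3.7 + 5.74/4.738e+05^0.9])² = 0.25/(log₁₀[2.58e-06 + 4.48e-05])² = 0.25/(-4.325)² = 0.01337.
Darcy-Weisbach: ΔP = f(L/D)(ρV²/2) = 0.01337·(24.22/0.1673)·(0.7523·41.79²/2) = 0.01337·144.8·656.9 = 1271 Pa.

ΔP ≈ 1271 Pa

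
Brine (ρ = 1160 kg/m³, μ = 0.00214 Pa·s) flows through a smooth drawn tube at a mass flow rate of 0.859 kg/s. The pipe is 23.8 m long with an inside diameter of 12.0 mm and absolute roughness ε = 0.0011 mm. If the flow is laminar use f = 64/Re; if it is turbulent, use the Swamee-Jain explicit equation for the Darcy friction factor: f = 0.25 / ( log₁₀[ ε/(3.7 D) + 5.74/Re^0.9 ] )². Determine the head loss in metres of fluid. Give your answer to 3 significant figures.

A = πD²/4 = π(0.012)²/4 = 0.0001131 m²; mean velocity V = ṁ/(ρA) = 0.859/(1160 · 0.0001131) = 6.548 m/s.
Reynolds number Re = ρVD/μ = 1160 · 6.548 · 0.012 / 0.00214 = 4.259e+04.
Re > 4000 → turbulent. Relative roughness ε/D = 1.1e-06/0.012 = 9.17e-05. Swamee-Jain: f = 0.25/(log₁₀[9.17e-05/3.7 + 5.74/4.259e+04^0.9])² = 0.25/(log₁₀[2.48e-05 + 0.000391])² = 0.25/(-3.381)² = 0.02187.
Darcy-Weisbach: ΔP = f(L/D)(ρV²/2) = 0.02187·(23.8/0.012)·(1160·6.548²/2) = 0.02187·1983·2.487e+04 = 1.079e+06 Pa.
Head loss h_f = ΔP/(ρg) = 1.079e+06/(1160·9.81) = 94.8 m.

h_f ≈ 94.8 m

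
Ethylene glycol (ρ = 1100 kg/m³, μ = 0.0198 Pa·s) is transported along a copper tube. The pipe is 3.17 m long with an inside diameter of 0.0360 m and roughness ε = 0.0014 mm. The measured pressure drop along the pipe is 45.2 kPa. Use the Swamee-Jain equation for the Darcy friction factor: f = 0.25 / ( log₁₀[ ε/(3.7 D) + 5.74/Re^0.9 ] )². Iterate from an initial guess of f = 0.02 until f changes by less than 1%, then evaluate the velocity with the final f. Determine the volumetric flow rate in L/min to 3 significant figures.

Q ≈ 340 L/min

Rearranging Darcy-Weisbach: V = √(2·ΔP·D/(f·L·ρ)). With ε/D = 1.4e-06/0.036 = 3.89e-05, iterate starting from f = 0.02:
  f = 0.02 → V = √(2·4.52e+04·0.036/(0.02·3.17·1100)) = 6.831 m/s; Re = ρVD/μ = 1.366e+04; f → 0.02856
  f = 0.02856 → V = 5.717 m/s; Re = 1.143e+04; f → 0.02993
  f = 0.02993 → V = 5.584 m/s; Re = 1.117e+04; f → 0.03012
Converged (Δf/f < 1%). With the final f = 0.03012: V = √(2·4.52e+04·0.036/(0.03012·3.17·1100)) = 5.566 m/s.
Q = V·A = 5.566·(π/4·0.036²) = 0.005666 m³/s = 340 L/min.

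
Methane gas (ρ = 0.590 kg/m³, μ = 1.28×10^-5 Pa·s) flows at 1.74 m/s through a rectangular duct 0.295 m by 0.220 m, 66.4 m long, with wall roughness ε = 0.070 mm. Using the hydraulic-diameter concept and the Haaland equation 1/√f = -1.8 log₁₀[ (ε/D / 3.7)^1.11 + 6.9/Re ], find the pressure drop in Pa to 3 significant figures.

ΔP ≈ 6.16 Pa

Hydraulic diameter D_h = 4A/P = 4·(0.295·0.22)/(2·(0.295+0.22)) = 0.2596/1.03 = 0.252 m.
Re = ρVD_h/μ = 0.59·1.74·0.252/1.28e-05 = 2.021e+04.
ε/D_h = 7e-05/0.252 = 0.000278; Haaland gives 1/√f = -1.8 log₁₀[2.64e-05+0.000341] = 6.182, so f = 0.02617.
ΔP = f(L/D_h)(ρV²/2) = 0.02617·66.4/0.252·0.8931 = 6.157 Pa.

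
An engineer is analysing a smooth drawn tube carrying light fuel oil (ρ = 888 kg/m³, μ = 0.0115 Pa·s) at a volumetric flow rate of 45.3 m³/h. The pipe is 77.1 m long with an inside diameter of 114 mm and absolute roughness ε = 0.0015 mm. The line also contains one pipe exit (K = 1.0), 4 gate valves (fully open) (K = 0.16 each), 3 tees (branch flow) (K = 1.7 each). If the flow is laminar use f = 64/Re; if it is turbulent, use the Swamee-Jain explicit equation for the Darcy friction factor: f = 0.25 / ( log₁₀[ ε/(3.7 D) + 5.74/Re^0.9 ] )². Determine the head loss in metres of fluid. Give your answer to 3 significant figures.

h_f ≈ 2.11 m

Q = 45.3 m³/h = 45.3/3600 = 0.01258 m³/s.
Cross-sectional area A = πD²/4 = π(0.114)²/4 = 0.01021 m²; mean velocity V = Q/A = 0.01258/0.01021 = 1.233 m/s.
Reynolds number Re = ρVD/μ = 888 · 1.233 · 0.114 / 0.0115 = 1.085e+04.
Re > 4000 → turbulent. Relative roughness ε/D = 1.5e-06/0.114 = 1.32e-05. Swamee-Jain: f = 0.25/(log₁₀[1.32e-05/3.7 + 5.74/1.085e+04^0.9])² = 0.25/(log₁₀[3.56e-06 + 0.00134])² = 0.25/(-2.872)² = 0.03031.
Total minor-loss coefficient ΣK = 1·1 + 4·0.16 + 3·1.7 = 6.74.
ΔP = [f·L/D + ΣK]·(ρV²/2) = [0.03031·77.1/0.114 + 6.74]·(888·1.233²/2) = [20.5 + 6.74]·674.8 = 1.838e+04 Pa.
Head loss h_f = ΔP/(ρg) = 1.838e+04/(888·9.81) = 2.11 m.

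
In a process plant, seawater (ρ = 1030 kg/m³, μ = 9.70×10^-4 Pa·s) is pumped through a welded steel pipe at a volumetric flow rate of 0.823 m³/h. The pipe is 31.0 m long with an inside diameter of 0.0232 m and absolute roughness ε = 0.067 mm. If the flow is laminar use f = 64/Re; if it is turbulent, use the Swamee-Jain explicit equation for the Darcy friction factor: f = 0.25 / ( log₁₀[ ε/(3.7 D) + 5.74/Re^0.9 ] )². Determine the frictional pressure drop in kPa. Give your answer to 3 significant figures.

Q = 0.823 m³/h = 0.823/3600 = 0.0002286 m³/s.
Cross-sectional area A = πD²/4 = π(0.0232)²/4 = 0.0004227 m²; mean velocity V = Q/A = 0.0002286/0.0004227 = 0.5408 m/s.
Reynolds number Re = ρVD/μ = 1030 · 0.5408 · 0.0232 / 0.00097 = 1.332e+04.
Re > 4000 → turbulent. Relative roughness ε/D = 6.7e-05/0.0232 = 0.00289. Swamee-Jain: f = 0.25/(log₁₀[0.00289/3.7 + 5.74/1.332e+04^0.9])² = 0.25/(log₁₀[0.000781 + 0.00111])² = 0.25/(-2.723)² = 0.03373.
Darcy-Weisbach: ΔP = f(L/D)(ρV²/2) = 0.03373·(31/0.0232)·(1030·0.5408²/2) = 0.03373·1336·150.6 = 6788 Pa.
ΔP = 6788 Pa = 6.79 kPa.

ΔP ≈ 6.79 kPa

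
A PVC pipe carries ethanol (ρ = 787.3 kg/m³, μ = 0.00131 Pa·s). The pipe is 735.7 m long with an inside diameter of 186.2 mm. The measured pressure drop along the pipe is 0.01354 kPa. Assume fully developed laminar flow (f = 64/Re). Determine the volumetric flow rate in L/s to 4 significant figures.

Q ≈ 0.4145 L/s

For laminar flow, f = 64/Re with Re = ρVD/μ, so Darcy-Weisbach reduces to ΔP = 32μLV/D². Solving for V: V = ΔP·D²/(32μL) = 13.54·(0.1862)²/(32·0.00131·735.7) = 0.01522 m/s.
Check: Re = ρVD/μ = 787.3·0.01522·0.1862/0.00131 = 1703 < 2300, so the laminar assumption holds.
Q = V·A = 0.01522·(π/4·0.1862²) = 0.0004145 m³/s = 0.4145 L/s.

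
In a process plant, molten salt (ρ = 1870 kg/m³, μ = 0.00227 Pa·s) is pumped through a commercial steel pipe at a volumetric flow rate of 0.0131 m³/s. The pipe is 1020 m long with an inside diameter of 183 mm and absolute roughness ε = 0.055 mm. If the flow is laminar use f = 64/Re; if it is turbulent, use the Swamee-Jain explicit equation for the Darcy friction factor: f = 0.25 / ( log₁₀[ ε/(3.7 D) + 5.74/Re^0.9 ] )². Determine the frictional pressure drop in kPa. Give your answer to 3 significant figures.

ΔP ≈ 26.4 kPa

Cross-sectional area A = πD²/4 = π(0.183)²/4 = 0.0263 m²; mean velocity V = Q/A = 0.0131/0.0263 = 0.4981 m/s.
Reynolds number Re = ρVD/μ = 1870 · 0.4981 · 0.183 / 0.00227 = 7.508e+04.
Re > 4000 → turbulent. Relative roughness ε/D = 5.5e-05/0.183 = 0.000301. Swamee-Jain: f = 0.25/(log₁₀[0.000301/3.7 + 5.74/7.508e+04^0.9])² = 0.25/(log₁₀[8.12e-05 + 0.000235])² = 0.25/(-3.5)² = 0.02041.
Darcy-Weisbach: ΔP = f(L/D)(ρV²/2) = 0.02041·(1020/0.183)·(1870·0.4981²/2) = 0.02041·5574·231.9 = 2.638e+04 Pa.
ΔP = 2.638e+04 Pa = 26.4 kPa.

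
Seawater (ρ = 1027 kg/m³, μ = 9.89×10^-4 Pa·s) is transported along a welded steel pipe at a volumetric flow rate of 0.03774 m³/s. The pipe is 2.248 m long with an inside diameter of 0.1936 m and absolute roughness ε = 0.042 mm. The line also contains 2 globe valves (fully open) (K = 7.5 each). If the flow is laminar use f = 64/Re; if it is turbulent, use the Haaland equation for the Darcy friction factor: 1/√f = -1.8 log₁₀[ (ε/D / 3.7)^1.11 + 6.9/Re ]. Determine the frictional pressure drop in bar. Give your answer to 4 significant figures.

Cross-sectional area A = πD²/4 = π(0.1936)²/4 = 0.02944 m²; mean velocity V = Q/A = 0.03774/0.02944 = 1.282 m/s.
Reynolds number Re = ρVD/μ = 1027 · 1.282 · 0.1936 / 0.000989 = 2.577e+05.
Re > 4000 → turbulent. Relative roughness ε/D = 4.2e-05/0.1936 = 0.000217. Haaland: 1/√f = -1.8 log₁₀[(0.000217/3.7)^1.11 + 6.9/2.577e+05] = -1.8 log₁₀[2.01e-05 + 2.68e-05] = 7.793, so f = 0.01647.
Total minor-loss coefficient ΣK = 2·7.5 = 15.
ΔP = [f·L/D + ΣK]·(ρV²/2) = [0.01647·2.248/0.1936 + 15]·(1027·1.282²/2) = [0.1912 + 15]·844 = 1.282e+04 Pa.
ΔP = 1.282e+04 Pa = 0.1282 bar.

ΔP ≈ 0.1282 bar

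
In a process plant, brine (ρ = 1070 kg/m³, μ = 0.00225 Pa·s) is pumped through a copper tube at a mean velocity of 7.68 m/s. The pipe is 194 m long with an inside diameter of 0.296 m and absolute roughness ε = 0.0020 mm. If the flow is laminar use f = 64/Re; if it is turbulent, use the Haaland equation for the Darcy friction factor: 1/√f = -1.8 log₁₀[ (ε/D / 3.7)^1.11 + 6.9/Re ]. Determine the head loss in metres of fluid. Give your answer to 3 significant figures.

Reynolds number Re = ρVD/μ = 1070 · 7.68 · 0.296 / 0.00225 = 1.081e+06.
Re > 4000 → turbulent. Relative roughness ε/D = 2e-06/0.296 = 6.76e-06. Haaland: 1/√f = -1.8 log₁₀[(6.76e-06/3.7)^1.11 + 6.9/1.081e+06] = -1.8 log₁₀[4.27e-07 + 6.38e-06] = 9.3, so f = 0.01156.
Darcy-Weisbach: ΔP = f(L/D)(ρV²/2) = 0.01156·(194/0.296)·(1070·7.68²/2) = 0.01156·655.4·3.156e+04 = 2.391e+05 Pa.
Head loss h_f = ΔP/(ρg) = 2.391e+05/(1070·9.81) = 22.8 m.

h_f ≈ 22.8 m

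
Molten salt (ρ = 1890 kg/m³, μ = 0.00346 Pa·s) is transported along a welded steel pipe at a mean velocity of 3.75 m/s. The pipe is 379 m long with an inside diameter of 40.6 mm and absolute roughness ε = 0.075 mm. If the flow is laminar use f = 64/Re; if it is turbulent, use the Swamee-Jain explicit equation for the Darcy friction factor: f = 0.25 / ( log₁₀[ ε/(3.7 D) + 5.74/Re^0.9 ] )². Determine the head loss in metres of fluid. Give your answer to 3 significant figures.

h_f ≈ 169 m

Reynolds number Re = ρVD/μ = 1890 · 3.75 · 0.0406 / 0.00346 = 8.317e+04.
Re > 4000 → turbulent. Relative roughness ε/D = 7.5e-05/0.0406 = 0.00185. Swamee-Jain: f = 0.25/(log₁₀[0.00185/3.7 + 5.74/8.317e+04^0.9])² = 0.25/(log₁₀[0.000499 + 0.000214])² = 0.25/(-3.147)² = 0.02525.
Darcy-Weisbach: ΔP = f(L/D)(ρV²/2) = 0.02525·(379/0.0406)·(1890·3.75²/2) = 0.02525·9335·1.329e+04 = 3.132e+06 Pa.
Head loss h_f = ΔP/(ρg) = 3.132e+06/(1890·9.81) = 169 m.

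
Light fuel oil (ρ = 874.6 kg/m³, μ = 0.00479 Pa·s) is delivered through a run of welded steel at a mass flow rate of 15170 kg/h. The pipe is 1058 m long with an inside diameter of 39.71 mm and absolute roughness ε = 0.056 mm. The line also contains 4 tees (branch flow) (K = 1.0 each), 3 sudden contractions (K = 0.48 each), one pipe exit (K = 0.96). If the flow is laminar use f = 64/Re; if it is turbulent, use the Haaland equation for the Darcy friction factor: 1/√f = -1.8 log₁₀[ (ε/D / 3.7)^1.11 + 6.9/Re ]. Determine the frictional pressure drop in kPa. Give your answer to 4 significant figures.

ΔP ≈ 4771 kPa

ṁ = 15170 kg/h = 15170/3600 = 4.214 kg/s.
A = πD²/4 = π(0.03971)²/4 = 0.001238 m²; mean velocity V = ṁ/(ρA) = 4.214/(874.6 · 0.001238) = 3.89 m/s.
Reynolds number Re = ρVD/μ = 874.6 · 3.89 · 0.03971 / 0.00479 = 2.821e+04.
Re > 4000 → turbulent. Relative roughness ε/D = 5.6e-05/0.03971 = 0.00141. Haaland: 1/√f = -1.8 log₁₀[(0.00141/3.7)^1.11 + 6.9/2.821e+04] = -1.8 log₁₀[0.00016 + 0.000245] = 6.107, so f = 0.02682.
Total minor-loss coefficient ΣK = 4·1 + 3·0.48 + 1·0.96 = 6.4.
ΔP = [f·L/D + ΣK]·(ρV²/2) = [0.02682·1058/0.03971 + 6.4]·(874.6·3.89²/2) = [714.5 + 6.4]·6618 = 4.771e+06 Pa.
ΔP = 4.771e+06 Pa = 4771 kPa.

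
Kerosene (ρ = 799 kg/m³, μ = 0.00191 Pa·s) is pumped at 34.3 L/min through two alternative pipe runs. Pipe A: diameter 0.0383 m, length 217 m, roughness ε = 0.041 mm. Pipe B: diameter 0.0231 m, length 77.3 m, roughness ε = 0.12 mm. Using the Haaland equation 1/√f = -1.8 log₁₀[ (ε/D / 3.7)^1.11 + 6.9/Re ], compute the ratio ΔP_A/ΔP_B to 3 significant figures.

ΔP_A/ΔP_B ≈ 0.211

Pipe A: V = Q/A = 0.0005717/0.001152 = 0.4962 m/s; Re = 7950; ε/D = 0.00107; Haaland → f = 0.03415; ΔP_A = f(L/D)(ρV²/2) = 1.903e+04 Pa.
Pipe B: V = Q/A = 0.0005717/0.0004191 = 1.364 m/s; Re = 1.318e+04; ε/D = 0.00519; Haaland → f = 0.03622; ΔP_B = f(L/D)(ρV²/2) = 9.01e+04 Pa.
ΔP_A/ΔP_B = 1.903e+04/9.01e+04 = 0.211.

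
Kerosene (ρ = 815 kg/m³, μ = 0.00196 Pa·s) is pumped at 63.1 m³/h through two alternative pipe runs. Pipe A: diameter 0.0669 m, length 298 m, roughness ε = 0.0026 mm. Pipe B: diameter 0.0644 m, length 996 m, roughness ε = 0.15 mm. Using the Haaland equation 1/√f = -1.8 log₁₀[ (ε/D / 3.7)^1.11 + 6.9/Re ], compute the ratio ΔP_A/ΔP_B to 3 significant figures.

Pipe A: V = Q/A = 0.01753/0.003515 = 4.986 m/s; Re = 1.387e+05; ε/D = 3.89e-05; Haaland → f = 0.01686; ΔP_A = f(L/D)(ρV²/2) = 7.611e+05 Pa.
Pipe B: V = Q/A = 0.01753/0.003257 = 5.381 m/s; Re = 1.441e+05; ε/D = 0.00233; Haaland → f = 0.02542; ΔP_B = f(L/D)(ρV²/2) = 4.639e+06 Pa.
ΔP_A/ΔP_B = 7.611e+05/4.639e+06 = 0.164.

ΔP_A/ΔP_B ≈ 0.164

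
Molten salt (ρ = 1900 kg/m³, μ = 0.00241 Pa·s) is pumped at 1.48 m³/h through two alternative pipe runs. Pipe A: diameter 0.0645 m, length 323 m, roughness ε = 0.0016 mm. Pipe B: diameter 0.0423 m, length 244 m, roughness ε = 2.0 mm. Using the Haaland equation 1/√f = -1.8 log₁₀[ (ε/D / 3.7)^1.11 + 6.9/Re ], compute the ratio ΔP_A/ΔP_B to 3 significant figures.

Pipe A: V = Q/A = 0.0004111/0.003267 = 0.1258 m/s; Re = 6398; ε/D = 2.48e-05; Haaland → f = 0.03507; ΔP_A = f(L/D)(ρV²/2) = 2641 Pa.
Pipe B: V = Q/A = 0.0004111/0.001405 = 0.2925 m/s; Re = 9756; ε/D = 0.0473; Haaland → f = 0.07241; ΔP_B = f(L/D)(ρV²/2) = 3.396e+04 Pa.
ΔP_A/ΔP_B = 2641/3.396e+04 = 0.0778.

ΔP_A/ΔP_B ≈ 0.0778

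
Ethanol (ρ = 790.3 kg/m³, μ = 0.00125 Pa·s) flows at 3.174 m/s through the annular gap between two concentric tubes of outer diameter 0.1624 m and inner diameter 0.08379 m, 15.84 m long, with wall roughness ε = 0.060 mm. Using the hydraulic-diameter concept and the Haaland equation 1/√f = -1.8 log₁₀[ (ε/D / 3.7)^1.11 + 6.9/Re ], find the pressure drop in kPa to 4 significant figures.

ΔP ≈ 16.25 kPa

Hydraulic diameter D_h = 4A/P = D_o - D_i = 0.1624 - 0.08379 = 0.07861 m.
Re = ρVD_h/μ = 790.3·3.174·0.07861/0.00125 = 1.577e+05.
ε/D_h = 6e-05/0.07861 = 0.000763; Haaland gives 1/√f = -1.8 log₁₀[8.11e-05+4.37e-05] = 7.027, so f = 0.02025.
ΔP = f(L/D_h)(ρV²/2) = 0.02025·15.84/0.07861·3981 = 1.625e+04 Pa.
ΔP = 16.25 kPa.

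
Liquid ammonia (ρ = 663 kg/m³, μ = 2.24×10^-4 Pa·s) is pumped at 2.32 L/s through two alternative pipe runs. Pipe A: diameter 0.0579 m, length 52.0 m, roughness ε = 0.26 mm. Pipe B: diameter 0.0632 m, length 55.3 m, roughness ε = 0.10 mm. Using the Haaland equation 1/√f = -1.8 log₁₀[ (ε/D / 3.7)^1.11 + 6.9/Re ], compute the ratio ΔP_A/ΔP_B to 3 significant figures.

Pipe A: V = Q/A = 0.00232/0.002633 = 0.8811 m/s; Re = 1.51e+05; ε/D = 0.00449; Haaland → f = 0.03007; ΔP_A = f(L/D)(ρV²/2) = 6951 Pa.
Pipe B: V = Q/A = 0.00232/0.003137 = 0.7395 m/s; Re = 1.383e+05; ε/D = 0.00158; Haaland → f = 0.02337; ΔP_B = f(L/D)(ρV²/2) = 3707 Pa.
ΔP_A/ΔP_B = 6951/3707 = 1.88.

ΔP_A/ΔP_B ≈ 1.88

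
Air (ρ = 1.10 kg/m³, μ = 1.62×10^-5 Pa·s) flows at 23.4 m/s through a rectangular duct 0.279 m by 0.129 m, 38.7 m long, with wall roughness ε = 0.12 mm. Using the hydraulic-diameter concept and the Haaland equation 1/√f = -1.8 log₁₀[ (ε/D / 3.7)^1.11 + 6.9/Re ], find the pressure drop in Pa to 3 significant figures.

Hydraulic diameter D_h = 4A/P = 4·(0.279·0.129)/(2·(0.279+0.129)) = 0.144/0.816 = 0.1764 m.
Re = ρVD_h/μ = 1.1·23.4·0.1764/1.62e-05 = 2.803e+05.
ε/D_h = 0.00012/0.1764 = 0.00068; Haaland gives 1/√f = -1.8 log₁₀[7.14e-05+2.46e-05] = 7.232, so f = 0.01912.
ΔP = f(L/D_h)(ρV²/2) = 0.01912·38.7/0.1764·301.2 = 1263 Pa.

ΔP ≈ 1260 Pa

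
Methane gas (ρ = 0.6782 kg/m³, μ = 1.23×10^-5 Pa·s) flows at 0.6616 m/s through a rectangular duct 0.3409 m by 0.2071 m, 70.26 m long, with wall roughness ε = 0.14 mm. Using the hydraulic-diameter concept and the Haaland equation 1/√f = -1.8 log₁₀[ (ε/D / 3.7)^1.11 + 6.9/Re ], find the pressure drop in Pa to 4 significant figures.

ΔP ≈ 1.298 Pa

Hydraulic diameter D_h = 4A/P = 4·(0.3409·0.2071)/(2·(0.3409+0.2071)) = 0.2824/1.096 = 0.2577 m.
Re = ρVD_h/μ = 0.6782·0.6616·0.2577/1.23e-05 = 9399.
ε/D_h = 0.00014/0.2577 = 0.000543; Haaland gives 1/√f = -1.8 log₁₀[5.56e-05+0.000734] = 5.585, so f = 0.03206.
ΔP = f(L/D_h)(ρV²/2) = 0.03206·70.26/0.2577·0.1484 = 1.298 Pa.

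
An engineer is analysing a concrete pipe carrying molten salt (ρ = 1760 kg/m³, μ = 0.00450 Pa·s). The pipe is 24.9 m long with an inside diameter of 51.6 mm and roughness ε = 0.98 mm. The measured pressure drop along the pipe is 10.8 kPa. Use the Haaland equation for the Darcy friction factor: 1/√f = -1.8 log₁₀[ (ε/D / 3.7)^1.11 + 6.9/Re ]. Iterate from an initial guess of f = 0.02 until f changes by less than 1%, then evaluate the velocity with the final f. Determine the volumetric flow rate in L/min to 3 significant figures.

Q ≈ 89.1 L/min

Rearranging Darcy-Weisbach: V = √(2·ΔP·D/(f·L·ρ)). With ε/D = 0.00098/0.0516 = 0.019, iterate starting from f = 0.02:
  f = 0.02 → V = √(2·1.08e+04·0.0516/(0.02·24.9·1760)) = 1.128 m/s; Re = ρVD/μ = 2.276e+04; f → 0.04946
  f = 0.04946 → V = 0.717 m/s; Re = 1.447e+04; f → 0.05039
  f = 0.05039 → V = 0.7104 m/s; Re = 1.434e+04; f → 0.05042
Converged (Δf/f < 1%). With the final f = 0.05042: V = √(2·1.08e+04·0.0516/(0.05042·24.9·1760)) = 0.7103 m/s.
Q = V·A = 0.7103·(π/4·0.0516²) = 0.001485 m³/s = 89.1 L/min.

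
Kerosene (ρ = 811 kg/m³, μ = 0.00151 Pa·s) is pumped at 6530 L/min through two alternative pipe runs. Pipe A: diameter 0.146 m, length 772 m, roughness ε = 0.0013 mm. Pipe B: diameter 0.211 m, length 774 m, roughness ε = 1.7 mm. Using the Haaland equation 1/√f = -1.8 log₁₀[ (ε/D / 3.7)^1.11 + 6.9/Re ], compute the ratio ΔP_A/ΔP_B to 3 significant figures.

ΔP_A/ΔP_B ≈ 2.32

Pipe A: V = Q/A = 0.1088/0.01674 = 6.501 m/s; Re = 5.098e+05; ε/D = 8.9e-06; Haaland → f = 0.01312; ΔP_A = f(L/D)(ρV²/2) = 1.189e+06 Pa.
Pipe B: V = Q/A = 0.1088/0.03497 = 3.112 m/s; Re = 3.527e+05; ε/D = 0.00806; Haaland → f = 0.03553; ΔP_B = f(L/D)(ρV²/2) = 5.12e+05 Pa.
ΔP_A/ΔP_B = 1.189e+06/5.12e+05 = 2.32.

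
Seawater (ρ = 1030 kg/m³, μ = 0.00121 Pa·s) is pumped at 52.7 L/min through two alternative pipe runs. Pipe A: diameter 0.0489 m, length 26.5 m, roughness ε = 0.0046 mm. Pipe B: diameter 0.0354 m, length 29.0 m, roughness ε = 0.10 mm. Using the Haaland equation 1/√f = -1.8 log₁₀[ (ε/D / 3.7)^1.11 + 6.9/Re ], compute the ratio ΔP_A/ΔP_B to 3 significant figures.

ΔP_A/ΔP_B ≈ 0.159

Pipe A: V = Q/A = 0.0008783/0.001878 = 0.4677 m/s; Re = 1.947e+04; ε/D = 9.41e-05; Haaland → f = 0.02607; ΔP_A = f(L/D)(ρV²/2) = 1591 Pa.
Pipe B: V = Q/A = 0.0008783/0.0009842 = 0.8924 m/s; Re = 2.689e+04; ε/D = 0.00282; Haaland → f = 0.02978; ΔP_B = f(L/D)(ρV²/2) = 1e+04 Pa.
ΔP_A/ΔP_B = 1591/1e+04 = 0.159.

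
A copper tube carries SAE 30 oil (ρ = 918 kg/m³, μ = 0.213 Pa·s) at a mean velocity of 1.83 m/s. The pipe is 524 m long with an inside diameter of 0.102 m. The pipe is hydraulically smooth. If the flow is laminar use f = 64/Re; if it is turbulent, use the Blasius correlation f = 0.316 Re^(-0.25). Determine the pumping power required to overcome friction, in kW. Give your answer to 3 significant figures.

P ≈ 9.39 kW

Reynolds number Re = ρVD/μ = 918 · 1.83 · 0.102 / 0.213 = 804.5.
Re < 2300 → laminar flow, so f = 64/Re = 64/804.5 = 0.07955 (the turbulent correlation is not needed).
Darcy-Weisbach: ΔP = f(L/D)(ρV²/2) = 0.07955·(524/0.102)·(918·1.83²/2) = 0.07955·5137·1537 = 6.282e+05 Pa.
Q = V·A = 1.83·0.008171 = 0.01495 m³/s.
Pumping power P = QΔP = 0.01495·6.282e+05 = 9394 W = 9.39 kW.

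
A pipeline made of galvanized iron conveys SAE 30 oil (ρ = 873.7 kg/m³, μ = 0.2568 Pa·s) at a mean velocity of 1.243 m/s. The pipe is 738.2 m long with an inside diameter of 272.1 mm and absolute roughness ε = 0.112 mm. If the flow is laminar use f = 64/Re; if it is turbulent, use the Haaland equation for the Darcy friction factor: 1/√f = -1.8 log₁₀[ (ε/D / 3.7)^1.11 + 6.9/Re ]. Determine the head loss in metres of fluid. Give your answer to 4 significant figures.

Reynolds number Re = ρVD/μ = 873.7 · 1.243 · 0.2721 / 0.257 = 1151.
Re < 2300 → laminar flow, so f = 64/Re = 64/1151 = 0.05562 (the turbulent correlation is not needed).
Darcy-Weisbach: ΔP = f(L/D)(ρV²/2) = 0.05562·(738.2/0.2721)·(873.7·1.243²/2) = 0.05562·2713·675 = 1.018e+05 Pa.
Head loss h_f = ΔP/(ρg) = 1.018e+05/(873.7·9.81) = 11.88 m.

h_f ≈ 11.88 m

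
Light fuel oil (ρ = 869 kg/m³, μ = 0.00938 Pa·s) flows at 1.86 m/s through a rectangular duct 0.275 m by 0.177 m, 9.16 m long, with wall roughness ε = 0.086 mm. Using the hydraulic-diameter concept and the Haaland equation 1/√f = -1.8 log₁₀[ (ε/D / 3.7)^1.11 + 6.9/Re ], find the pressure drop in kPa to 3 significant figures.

ΔP ≈ 1.48 kPa

Hydraulic diameter D_h = 4A/P = 4·(0.275·0.177)/(2·(0.275+0.177)) = 0.1947/0.904 = 0.2154 m.
Re = ρVD_h/μ = 869·1.86·0.2154/0.00938 = 3.711e+04.
ε/D_h = 8.6e-05/0.2154 = 0.000399; Haaland gives 1/√f = -1.8 log₁₀[3.95e-05+0.000186] = 6.565, so f = 0.02321.
ΔP = f(L/D_h)(ρV²/2) = 0.02321·9.16/0.2154·1503 = 1484 Pa.
ΔP = 1.48 kPa.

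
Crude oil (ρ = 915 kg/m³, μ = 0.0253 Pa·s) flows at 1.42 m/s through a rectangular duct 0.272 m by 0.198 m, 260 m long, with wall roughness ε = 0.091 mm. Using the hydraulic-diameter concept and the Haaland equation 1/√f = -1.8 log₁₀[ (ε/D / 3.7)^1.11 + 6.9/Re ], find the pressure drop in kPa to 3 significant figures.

Hydraulic diameter D_h = 4A/P = 4·(0.272·0.198)/(2·(0.272+0.198)) = 0.2154/0.94 = 0.2292 m.
Re = ρVD_h/μ = 915·1.42·0.2292/0.0253 = 1.177e+04.
ε/D_h = 9.1e-05/0.2292 = 0.000397; Haaland gives 1/√f = -1.8 log₁₀[3.93e-05+0.000586] = 5.767, so f = 0.03007.
ΔP = f(L/D_h)(ρV²/2) = 0.03007·260/0.2292·922.5 = 3.147e+04 Pa.
ΔP = 31.5 kPa.

ΔP ≈ 31.5 kPa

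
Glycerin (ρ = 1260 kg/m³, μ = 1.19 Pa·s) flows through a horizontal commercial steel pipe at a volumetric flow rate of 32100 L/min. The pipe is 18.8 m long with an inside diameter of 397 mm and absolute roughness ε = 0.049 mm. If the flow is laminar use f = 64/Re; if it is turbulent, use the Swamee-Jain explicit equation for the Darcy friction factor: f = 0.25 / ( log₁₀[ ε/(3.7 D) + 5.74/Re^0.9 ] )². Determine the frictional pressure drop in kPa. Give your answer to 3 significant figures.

Q = 32100 L/min = 32100/60000 = 0.535 m³/s.
Cross-sectional area A = πD²/4 = π(0.397)²/4 = 0.1238 m²; mean velocity V = Q/A = 0.535/0.1238 = 4.322 m/s.
Reynolds number Re = ρVD/μ = 1260 · 4.322 · 0.397 / 1.19 = 1817.
Re < 2300 → laminar flow, so f = 64/Re = 64/1817 = 0.03523 (the turbulent correlation is not needed).
Darcy-Weisbach: ΔP = f(L/D)(ρV²/2) = 0.03523·(18.8/0.397)·(1260·4.322²/2) = 0.03523·47.36·1.177e+04 = 1.963e+04 Pa.
ΔP = 1.963e+04 Pa = 19.6 kPa.

ΔP ≈ 19.6 kPa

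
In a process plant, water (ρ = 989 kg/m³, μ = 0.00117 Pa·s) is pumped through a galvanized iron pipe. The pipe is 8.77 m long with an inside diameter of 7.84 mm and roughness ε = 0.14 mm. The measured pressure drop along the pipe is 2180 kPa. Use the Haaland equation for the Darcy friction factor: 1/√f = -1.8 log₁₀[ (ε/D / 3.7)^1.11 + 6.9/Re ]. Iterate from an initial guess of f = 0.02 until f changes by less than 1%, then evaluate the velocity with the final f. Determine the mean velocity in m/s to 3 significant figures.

Rearranging Darcy-Weisbach: V = √(2·ΔP·D/(f·L·ρ)). With ε/D = 0.00014/0.00784 = 0.0179, iterate starting from f = 0.02:
  f = 0.02 → V = √(2·2.18e+06·0.00784/(0.02·8.77·989)) = 14.04 m/s; Re = ρVD/μ = 9.303e+04; f → 0.04712
  f = 0.04712 → V = 9.145 m/s; Re = 6.061e+04; f → 0.04735
Converged (Δf/f < 1%). With the final f = 0.04735: V = √(2·2.18e+06·0.00784/(0.04735·8.77·989)) = 9.123 m/s.

V ≈ 9.12 m/s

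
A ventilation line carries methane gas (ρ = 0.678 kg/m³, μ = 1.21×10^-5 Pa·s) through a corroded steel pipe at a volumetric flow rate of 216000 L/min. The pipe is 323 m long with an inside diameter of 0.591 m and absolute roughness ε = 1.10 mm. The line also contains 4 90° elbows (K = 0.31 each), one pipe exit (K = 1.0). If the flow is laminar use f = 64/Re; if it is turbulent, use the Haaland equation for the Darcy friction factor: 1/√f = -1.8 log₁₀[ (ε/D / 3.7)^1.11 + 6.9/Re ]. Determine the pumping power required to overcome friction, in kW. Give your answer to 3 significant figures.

P ≈ 3.16 kW

Q = 216000 L/min = 216000/60000 = 3.6 m³/s.
Cross-sectional area A = πD²/4 = π(0.591)²/4 = 0.2743 m²; mean velocity V = Q/A = 3.6/0.2743 = 13.12 m/s.
Reynolds number Re = ρVD/μ = 0.678 · 13.12 · 0.591 / 1.21e-05 = 4.346e+05.
Re > 4000 → turbulent. Relative roughness ε/D = 0.0011/0.591 = 0.00186. Haaland: 1/√f = -1.8 log₁₀[(0.00186/3.7)^1.11 + 6.9/4.346e+05] = -1.8 log₁₀[0.000218 + 1.59e-05] = 6.535, so f = 0.02341.
Total minor-loss coefficient ΣK = 4·0.31 + 1·1 = 2.24.
ΔP = [f·L/D + ΣK]·(ρV²/2) = [0.02341·323/0.591 + 2.24]·(0.678·13.12²/2) = [12.8 + 2.24]·58.38 = 877.8 Pa.
Pumping power P = QΔP = 3.6·877.8 = 3160 W = 3.16 kW.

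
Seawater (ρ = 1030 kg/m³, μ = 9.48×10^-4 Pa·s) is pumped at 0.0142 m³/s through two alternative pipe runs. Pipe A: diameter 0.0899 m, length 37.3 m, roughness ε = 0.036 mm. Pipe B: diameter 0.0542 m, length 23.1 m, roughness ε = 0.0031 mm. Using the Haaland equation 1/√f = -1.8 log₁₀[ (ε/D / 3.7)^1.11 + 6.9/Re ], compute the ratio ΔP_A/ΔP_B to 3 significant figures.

ΔP_A/ΔP_B ≈ 0.160

Pipe A: V = Q/A = 0.0142/0.006348 = 2.237 m/s; Re = 2.185e+05; ε/D = 0.0004; Haaland → f = 0.01794; ΔP_A = f(L/D)(ρV²/2) = 1.919e+04 Pa.
Pipe B: V = Q/A = 0.0142/0.002307 = 6.155 m/s; Re = 3.624e+05; ε/D = 5.72e-05; Haaland → f = 0.01442; ΔP_B = f(L/D)(ρV²/2) = 1.199e+05 Pa.
ΔP_A/ΔP_B = 1.919e+04/1.199e+05 = 0.160.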